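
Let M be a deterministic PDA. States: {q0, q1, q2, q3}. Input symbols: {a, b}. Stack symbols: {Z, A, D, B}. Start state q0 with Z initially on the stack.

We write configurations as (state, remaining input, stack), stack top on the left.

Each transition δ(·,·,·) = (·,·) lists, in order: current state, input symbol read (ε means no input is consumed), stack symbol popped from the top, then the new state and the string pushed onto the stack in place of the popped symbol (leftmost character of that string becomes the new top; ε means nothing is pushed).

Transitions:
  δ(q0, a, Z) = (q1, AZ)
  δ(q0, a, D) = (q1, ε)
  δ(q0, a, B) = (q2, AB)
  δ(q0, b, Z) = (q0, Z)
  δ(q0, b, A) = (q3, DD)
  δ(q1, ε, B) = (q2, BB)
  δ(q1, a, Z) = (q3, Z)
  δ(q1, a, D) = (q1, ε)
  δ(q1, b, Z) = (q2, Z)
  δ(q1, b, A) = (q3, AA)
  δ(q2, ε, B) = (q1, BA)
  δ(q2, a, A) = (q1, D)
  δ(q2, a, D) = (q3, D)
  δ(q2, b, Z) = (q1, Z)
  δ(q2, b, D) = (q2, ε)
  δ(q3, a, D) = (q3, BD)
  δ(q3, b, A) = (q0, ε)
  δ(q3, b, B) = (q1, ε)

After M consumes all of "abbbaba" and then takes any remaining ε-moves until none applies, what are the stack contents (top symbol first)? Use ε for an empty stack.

DZ

(q0, abbbaba, Z)
  read a, top Z: go to q1, push AZ → (q1, bbbaba, AZ)
  read b, top A: go to q3, push AA → (q3, bbaba, AAZ)
  read b, top A: go to q0, push ε → (q0, baba, AZ)
  read b, top A: go to q3, push DD → (q3, aba, DDZ)
  read a, top D: go to q3, push BD → (q3, ba, BDDZ)
  read b, top B: go to q1, push ε → (q1, a, DDZ)
  read a, top D: go to q1, push ε → (q1, ε, DZ)
All input consumed in state q1 with stack DZ.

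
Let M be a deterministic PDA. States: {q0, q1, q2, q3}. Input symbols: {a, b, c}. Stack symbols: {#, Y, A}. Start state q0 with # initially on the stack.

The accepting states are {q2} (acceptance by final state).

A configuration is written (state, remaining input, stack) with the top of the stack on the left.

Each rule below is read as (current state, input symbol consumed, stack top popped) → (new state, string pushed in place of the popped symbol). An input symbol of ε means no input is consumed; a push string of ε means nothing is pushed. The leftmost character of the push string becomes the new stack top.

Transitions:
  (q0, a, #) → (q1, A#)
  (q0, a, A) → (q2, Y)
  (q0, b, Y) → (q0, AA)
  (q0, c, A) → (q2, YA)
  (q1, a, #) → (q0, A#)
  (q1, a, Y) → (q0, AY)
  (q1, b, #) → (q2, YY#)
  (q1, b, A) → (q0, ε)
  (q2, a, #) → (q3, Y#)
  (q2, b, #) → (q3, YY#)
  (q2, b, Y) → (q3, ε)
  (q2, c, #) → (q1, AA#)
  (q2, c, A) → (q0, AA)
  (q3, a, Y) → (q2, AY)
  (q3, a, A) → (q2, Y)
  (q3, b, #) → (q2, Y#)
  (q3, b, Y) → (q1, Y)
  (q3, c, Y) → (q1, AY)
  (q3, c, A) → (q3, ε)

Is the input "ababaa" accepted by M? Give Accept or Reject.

(q0, ababaa, #) ⊢ (q1, babaa, A#) ⊢ (q0, abaa, #) ⊢ (q1, baa, A#) ⊢ (q0, aa, #) ⊢ (q1, a, A#)
No transition applies at (q1, a, A#); input not fully consumed.

Reject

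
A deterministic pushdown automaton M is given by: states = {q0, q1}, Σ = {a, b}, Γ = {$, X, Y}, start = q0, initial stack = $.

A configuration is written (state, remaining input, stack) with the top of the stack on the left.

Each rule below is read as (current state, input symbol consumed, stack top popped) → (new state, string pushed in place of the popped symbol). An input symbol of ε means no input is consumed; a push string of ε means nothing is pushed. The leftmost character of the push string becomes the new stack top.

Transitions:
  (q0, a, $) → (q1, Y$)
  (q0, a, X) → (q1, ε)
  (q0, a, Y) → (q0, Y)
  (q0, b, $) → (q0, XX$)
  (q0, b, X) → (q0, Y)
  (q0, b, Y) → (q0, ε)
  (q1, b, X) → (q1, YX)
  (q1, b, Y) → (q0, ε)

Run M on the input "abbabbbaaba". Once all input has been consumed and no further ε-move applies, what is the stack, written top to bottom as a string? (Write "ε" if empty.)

Y$

(q0, abbabbbaaba, $)
  read a, top $: go to q1, push Y$ → (q1, bbabbbaaba, Y$)
  read b, top Y: go to q0, push ε → (q0, babbbaaba, $)
  read b, top $: go to q0, push XX$ → (q0, abbbaaba, XX$)
  read a, top X: go to q1, push ε → (q1, bbbaaba, X$)
  read b, top X: go to q1, push YX → (q1, bbaaba, YX$)
  read b, top Y: go to q0, push ε → (q0, baaba, X$)
  read b, top X: go to q0, push Y → (q0, aaba, Y$)
  read a, top Y: go to q0, push Y → (q0, aba, Y$)
  read a, top Y: go to q0, push Y → (q0, ba, Y$)
  read b, top Y: go to q0, push ε → (q0, a, $)
  read a, top $: go to q1, push Y$ → (q1, ε, Y$)
All input consumed in state q1 with stack Y$.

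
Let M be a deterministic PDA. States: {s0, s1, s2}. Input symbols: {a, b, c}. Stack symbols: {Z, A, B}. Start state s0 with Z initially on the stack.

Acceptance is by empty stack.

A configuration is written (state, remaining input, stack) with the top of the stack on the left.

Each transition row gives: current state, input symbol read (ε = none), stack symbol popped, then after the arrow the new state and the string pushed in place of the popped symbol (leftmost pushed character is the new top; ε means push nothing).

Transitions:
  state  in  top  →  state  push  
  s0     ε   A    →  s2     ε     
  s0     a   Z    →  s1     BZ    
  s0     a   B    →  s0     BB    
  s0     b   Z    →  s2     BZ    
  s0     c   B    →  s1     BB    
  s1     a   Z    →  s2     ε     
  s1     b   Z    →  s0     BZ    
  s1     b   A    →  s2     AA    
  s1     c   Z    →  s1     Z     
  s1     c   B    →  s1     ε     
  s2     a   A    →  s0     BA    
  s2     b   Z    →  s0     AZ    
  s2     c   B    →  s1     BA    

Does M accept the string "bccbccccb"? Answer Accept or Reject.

Reject

(s0, bccbccccb, Z)
  read b, top Z: go to s2, push BZ → (s2, ccbccccb, BZ)
  read c, top B: go to s1, push BA → (s1, cbccccb, BAZ)
  read c, top B: go to s1, push ε → (s1, bccccb, AZ)
  read b, top A: go to s2, push AA → (s2, ccccb, AAZ)
No transition applies at (s2, ccccb, AAZ); input not fully consumed.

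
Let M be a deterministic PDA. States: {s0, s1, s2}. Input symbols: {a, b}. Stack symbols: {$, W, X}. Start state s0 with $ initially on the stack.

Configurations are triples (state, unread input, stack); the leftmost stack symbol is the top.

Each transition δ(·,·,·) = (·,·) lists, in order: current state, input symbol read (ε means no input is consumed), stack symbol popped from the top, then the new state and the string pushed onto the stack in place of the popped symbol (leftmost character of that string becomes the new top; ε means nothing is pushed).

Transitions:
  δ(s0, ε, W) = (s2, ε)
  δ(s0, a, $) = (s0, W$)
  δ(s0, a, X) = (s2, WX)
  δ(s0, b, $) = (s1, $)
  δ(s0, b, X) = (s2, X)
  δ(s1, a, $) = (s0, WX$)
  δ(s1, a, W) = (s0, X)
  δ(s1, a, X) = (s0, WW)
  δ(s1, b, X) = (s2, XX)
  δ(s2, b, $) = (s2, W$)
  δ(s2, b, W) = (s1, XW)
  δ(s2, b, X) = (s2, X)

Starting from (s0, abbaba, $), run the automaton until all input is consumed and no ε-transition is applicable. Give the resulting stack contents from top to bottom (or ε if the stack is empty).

(s0, abbaba, $) ⊢ (s0, bbaba, W$) ⊢ (s2, bbaba, $) ⊢ (s2, baba, W$) ⊢ (s1, aba, XW$) ⊢ (s0, ba, WWW$) ⊢ (s2, ba, WW$) ⊢ (s1, a, XWW$) ⊢ (s0, ε, WWWW$) ⊢ (s2, ε, WWW$)
All input consumed in state s2 with stack WWW$.

WWW$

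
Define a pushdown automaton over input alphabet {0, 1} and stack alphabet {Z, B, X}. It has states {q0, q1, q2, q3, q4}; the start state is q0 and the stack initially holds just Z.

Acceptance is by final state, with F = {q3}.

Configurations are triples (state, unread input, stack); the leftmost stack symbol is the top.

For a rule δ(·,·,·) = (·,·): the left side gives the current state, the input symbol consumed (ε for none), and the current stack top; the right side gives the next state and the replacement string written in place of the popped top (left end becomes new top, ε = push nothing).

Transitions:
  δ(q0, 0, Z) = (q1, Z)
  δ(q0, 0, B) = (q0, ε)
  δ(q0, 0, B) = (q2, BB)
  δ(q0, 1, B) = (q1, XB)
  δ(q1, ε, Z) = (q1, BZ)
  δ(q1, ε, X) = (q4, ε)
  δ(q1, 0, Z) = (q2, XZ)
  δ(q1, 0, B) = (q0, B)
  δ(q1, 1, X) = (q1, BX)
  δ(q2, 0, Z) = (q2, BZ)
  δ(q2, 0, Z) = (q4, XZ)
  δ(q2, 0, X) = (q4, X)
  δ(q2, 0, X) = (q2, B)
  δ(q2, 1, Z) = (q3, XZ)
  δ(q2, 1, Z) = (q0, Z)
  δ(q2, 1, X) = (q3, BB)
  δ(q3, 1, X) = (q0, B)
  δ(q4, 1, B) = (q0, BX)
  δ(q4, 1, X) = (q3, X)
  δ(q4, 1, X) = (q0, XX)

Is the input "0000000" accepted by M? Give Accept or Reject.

Reject

No computation consumes all input and reaches a final state.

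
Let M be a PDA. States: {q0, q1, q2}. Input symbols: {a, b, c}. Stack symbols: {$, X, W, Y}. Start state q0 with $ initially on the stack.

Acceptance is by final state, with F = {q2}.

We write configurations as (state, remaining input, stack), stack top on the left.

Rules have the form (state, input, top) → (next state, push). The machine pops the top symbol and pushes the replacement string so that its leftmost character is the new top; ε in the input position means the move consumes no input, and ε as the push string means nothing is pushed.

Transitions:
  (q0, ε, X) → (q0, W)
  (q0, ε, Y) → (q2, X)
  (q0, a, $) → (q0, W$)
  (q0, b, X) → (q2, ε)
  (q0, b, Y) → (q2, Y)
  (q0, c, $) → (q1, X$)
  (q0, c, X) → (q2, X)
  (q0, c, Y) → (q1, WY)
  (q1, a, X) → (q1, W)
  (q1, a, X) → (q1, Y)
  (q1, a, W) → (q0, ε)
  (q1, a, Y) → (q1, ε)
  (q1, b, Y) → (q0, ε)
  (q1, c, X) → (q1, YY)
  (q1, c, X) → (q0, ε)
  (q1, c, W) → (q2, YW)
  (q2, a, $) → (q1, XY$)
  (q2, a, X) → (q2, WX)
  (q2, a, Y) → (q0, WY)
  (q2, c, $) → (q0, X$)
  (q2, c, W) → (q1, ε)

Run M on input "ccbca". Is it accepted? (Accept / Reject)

Accept

One accepting computation: (q0, ccbca, $) ⊢ (q1, cbca, X$) ⊢ (q1, bca, YY$) ⊢ (q0, ca, Y$) ⊢ (q1, a, WY$) ⊢ (q0, ε, Y$) ⊢ (q2, ε, X$)
All input consumed and state q2 ∈ F.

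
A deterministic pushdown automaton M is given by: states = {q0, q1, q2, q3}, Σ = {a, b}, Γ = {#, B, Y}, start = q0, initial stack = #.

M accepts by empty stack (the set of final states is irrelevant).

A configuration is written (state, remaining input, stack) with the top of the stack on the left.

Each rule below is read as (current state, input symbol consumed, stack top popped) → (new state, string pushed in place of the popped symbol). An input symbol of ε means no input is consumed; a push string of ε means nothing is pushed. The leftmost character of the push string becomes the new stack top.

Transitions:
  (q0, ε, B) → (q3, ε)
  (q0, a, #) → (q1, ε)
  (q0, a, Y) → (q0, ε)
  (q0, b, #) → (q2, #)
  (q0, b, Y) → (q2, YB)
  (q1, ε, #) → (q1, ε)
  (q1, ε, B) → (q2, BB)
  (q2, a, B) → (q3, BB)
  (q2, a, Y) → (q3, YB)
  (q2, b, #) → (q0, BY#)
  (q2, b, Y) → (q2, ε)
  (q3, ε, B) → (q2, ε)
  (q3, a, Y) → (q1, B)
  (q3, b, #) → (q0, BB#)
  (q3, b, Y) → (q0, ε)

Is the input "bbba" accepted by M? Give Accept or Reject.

(q0, bbba, #)
  read b, top #: go to q2, push # → (q2, bba, #)
  read b, top #: go to q0, push BY# → (q0, ba, BY#)
  ε-move, top B: go to q3, push ε → (q3, ba, Y#)
  read b, top Y: go to q0, push ε → (q0, a, #)
  read a, top #: go to q1, push ε → (q1, ε, ε)
All input consumed and the stack is empty.

Accept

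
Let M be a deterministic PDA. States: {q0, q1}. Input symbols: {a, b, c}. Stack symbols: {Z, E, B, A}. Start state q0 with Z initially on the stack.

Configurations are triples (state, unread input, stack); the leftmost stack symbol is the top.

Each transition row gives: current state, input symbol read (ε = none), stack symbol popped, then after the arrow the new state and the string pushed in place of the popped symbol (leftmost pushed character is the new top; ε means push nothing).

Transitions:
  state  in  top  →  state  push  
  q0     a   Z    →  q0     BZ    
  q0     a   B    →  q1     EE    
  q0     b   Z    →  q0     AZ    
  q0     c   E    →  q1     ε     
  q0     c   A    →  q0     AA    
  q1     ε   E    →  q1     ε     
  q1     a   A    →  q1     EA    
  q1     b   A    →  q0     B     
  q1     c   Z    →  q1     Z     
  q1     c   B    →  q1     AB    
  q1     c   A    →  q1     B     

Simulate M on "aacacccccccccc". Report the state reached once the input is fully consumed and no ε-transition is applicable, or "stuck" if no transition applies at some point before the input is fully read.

stuck

(q0, aacacccccccccc, Z)
  read a, top Z: go to q0, push BZ → (q0, acacccccccccc, BZ)
  read a, top B: go to q1, push EE → (q1, cacccccccccc, EEZ)
  ε-move, top E: go to q1, push ε → (q1, cacccccccccc, EZ)
  ε-move, top E: go to q1, push ε → (q1, cacccccccccc, Z)
  read c, top Z: go to q1, push Z → (q1, acccccccccc, Z)
No transition for (q1, a, top Z); M blocks with input acccccccccc remaining.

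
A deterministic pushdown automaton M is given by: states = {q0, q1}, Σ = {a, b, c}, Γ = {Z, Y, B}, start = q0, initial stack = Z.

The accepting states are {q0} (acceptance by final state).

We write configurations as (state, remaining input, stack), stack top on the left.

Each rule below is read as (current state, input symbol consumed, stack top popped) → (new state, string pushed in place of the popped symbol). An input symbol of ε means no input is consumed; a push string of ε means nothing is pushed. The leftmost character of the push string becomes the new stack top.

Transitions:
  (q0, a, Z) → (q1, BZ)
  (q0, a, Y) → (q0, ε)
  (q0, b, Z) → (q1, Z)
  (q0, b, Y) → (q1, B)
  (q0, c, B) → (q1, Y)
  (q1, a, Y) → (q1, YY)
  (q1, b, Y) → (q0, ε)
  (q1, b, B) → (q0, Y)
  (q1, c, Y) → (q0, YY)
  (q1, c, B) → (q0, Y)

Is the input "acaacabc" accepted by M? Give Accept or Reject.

(q0, acaacabc, Z) ⊢ (q1, caacabc, BZ) ⊢ (q0, aacabc, YZ) ⊢ (q0, acabc, Z) ⊢ (q1, cabc, BZ) ⊢ (q0, abc, YZ) ⊢ (q0, bc, Z) ⊢ (q1, c, Z)
No transition applies at (q1, c, Z); input not fully consumed.

Reject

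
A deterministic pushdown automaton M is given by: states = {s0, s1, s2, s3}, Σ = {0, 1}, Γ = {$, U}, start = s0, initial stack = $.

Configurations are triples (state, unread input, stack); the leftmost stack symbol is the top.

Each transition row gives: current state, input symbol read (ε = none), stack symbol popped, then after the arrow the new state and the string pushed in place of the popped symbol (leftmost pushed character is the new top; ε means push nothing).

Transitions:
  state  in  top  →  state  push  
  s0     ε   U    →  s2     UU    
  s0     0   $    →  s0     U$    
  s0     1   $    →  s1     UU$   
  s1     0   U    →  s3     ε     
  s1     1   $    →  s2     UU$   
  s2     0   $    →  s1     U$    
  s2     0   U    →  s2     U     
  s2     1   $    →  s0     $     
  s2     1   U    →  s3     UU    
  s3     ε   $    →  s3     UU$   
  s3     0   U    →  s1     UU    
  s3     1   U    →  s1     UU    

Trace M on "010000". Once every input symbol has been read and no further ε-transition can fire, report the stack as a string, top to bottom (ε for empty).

(s0, 010000, $)
  read 0, top $: go to s0, push U$ → (s0, 10000, U$)
  ε-move, top U: go to s2, push UU → (s2, 10000, UU$)
  read 1, top U: go to s3, push UU → (s3, 0000, UUU$)
  read 0, top U: go to s1, push UU → (s1, 000, UUUU$)
  read 0, top U: go to s3, push ε → (s3, 00, UUU$)
  read 0, top U: go to s1, push UU → (s1, 0, UUUU$)
  read 0, top U: go to s3, push ε → (s3, ε, UUU$)
All input consumed in state s3 with stack UUU$.

UUU$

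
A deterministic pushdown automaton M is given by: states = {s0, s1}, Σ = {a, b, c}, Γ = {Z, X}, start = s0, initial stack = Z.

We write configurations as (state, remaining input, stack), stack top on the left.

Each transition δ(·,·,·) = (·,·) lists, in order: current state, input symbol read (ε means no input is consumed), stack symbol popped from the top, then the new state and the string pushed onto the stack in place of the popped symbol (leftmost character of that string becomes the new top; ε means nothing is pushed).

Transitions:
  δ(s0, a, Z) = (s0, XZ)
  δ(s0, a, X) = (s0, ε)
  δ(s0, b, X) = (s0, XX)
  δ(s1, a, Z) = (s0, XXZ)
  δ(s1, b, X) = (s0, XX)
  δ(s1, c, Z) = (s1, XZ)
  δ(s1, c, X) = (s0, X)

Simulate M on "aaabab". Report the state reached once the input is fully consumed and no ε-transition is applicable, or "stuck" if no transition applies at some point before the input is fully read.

s0

(s0, aaabab, Z) ⊢ (s0, aabab, XZ) ⊢ (s0, abab, Z) ⊢ (s0, bab, XZ) ⊢ (s0, ab, XXZ) ⊢ (s0, b, XZ) ⊢ (s0, ε, XXZ)
All input consumed; M is in state s0.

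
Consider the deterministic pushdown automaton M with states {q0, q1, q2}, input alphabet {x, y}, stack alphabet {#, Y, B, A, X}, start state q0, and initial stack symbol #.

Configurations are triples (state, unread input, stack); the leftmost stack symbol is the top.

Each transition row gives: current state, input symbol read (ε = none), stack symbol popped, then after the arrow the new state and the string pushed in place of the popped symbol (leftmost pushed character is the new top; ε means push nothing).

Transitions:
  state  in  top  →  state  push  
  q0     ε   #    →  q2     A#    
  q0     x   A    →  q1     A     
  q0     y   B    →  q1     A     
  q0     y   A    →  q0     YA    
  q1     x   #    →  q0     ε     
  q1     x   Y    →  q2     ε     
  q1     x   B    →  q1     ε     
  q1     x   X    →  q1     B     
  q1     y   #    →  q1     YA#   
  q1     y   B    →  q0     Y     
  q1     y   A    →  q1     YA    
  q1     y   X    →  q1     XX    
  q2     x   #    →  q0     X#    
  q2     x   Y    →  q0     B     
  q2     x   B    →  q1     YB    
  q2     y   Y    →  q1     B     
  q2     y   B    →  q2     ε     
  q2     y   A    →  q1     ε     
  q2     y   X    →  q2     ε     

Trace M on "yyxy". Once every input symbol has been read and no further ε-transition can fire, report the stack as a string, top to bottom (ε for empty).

#

(q0, yyxy, #)
  ε-move, top #: go to q2, push A# → (q2, yyxy, A#)
  read y, top A: go to q1, push ε → (q1, yxy, #)
  read y, top #: go to q1, push YA# → (q1, xy, YA#)
  read x, top Y: go to q2, push ε → (q2, y, A#)
  read y, top A: go to q1, push ε → (q1, ε, #)
All input consumed in state q1 with stack #.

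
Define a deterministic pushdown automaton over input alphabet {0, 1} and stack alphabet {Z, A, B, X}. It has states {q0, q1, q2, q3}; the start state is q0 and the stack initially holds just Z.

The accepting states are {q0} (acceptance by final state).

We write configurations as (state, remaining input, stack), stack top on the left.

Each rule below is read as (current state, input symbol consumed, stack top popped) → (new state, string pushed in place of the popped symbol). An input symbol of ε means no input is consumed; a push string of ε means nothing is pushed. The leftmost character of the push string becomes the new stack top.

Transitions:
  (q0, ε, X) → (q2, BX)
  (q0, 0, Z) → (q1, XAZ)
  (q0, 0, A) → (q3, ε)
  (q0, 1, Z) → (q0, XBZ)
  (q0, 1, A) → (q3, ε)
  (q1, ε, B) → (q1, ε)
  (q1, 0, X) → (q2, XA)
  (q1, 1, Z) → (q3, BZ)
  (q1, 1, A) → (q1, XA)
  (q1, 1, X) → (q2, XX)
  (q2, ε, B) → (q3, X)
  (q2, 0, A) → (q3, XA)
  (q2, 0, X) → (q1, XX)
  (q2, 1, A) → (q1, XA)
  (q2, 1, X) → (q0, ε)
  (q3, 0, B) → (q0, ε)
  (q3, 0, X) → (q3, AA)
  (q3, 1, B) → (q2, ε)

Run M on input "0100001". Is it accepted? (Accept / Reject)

Accept

(q0, 0100001, Z) ⊢ (q1, 100001, XAZ) ⊢ (q2, 00001, XXAZ) ⊢ (q1, 0001, XXXAZ) ⊢ (q2, 001, XAXXAZ) ⊢ (q1, 01, XXAXXAZ) ⊢ (q2, 1, XAXAXXAZ) ⊢ (q0, ε, AXAXXAZ)
All input consumed; state q0 ∈ F.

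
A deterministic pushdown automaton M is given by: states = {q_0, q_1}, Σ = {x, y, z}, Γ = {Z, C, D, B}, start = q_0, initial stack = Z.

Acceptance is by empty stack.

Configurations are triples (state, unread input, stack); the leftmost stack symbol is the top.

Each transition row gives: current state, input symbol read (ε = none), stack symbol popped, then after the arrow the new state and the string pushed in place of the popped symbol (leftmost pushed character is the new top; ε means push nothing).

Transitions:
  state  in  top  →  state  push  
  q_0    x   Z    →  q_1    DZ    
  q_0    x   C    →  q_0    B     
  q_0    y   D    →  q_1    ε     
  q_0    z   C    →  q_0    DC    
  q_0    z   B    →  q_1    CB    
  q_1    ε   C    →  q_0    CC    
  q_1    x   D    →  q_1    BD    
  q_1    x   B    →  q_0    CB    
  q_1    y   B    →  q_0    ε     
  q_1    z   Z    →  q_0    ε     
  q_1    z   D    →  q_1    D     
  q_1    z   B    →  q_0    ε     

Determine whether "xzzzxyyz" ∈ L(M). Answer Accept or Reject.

(q_0, xzzzxyyz, Z) ⊢ (q_1, zzzxyyz, DZ) ⊢ (q_1, zzxyyz, DZ) ⊢ (q_1, zxyyz, DZ) ⊢ (q_1, xyyz, DZ) ⊢ (q_1, yyz, BDZ) ⊢ (q_0, yz, DZ) ⊢ (q_1, z, Z) ⊢ (q_0, ε, ε)
All input consumed and the stack is empty.

Accept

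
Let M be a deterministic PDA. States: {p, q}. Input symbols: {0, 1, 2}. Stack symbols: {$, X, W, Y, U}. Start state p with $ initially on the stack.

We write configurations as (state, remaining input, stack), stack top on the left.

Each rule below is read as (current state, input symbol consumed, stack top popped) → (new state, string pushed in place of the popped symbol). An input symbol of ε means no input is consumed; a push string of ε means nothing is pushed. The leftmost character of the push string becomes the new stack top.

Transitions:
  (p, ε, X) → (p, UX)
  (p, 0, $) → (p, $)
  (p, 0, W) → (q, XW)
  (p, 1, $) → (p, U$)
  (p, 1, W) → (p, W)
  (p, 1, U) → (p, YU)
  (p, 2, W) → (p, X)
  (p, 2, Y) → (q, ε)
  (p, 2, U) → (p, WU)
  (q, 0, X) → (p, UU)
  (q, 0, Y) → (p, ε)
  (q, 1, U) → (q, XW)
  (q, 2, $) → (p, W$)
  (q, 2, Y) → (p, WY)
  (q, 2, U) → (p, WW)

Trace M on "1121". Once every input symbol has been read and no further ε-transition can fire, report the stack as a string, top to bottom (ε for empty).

XW$

(p, 1121, $)
  read 1, top $: go to p, push U$ → (p, 121, U$)
  read 1, top U: go to p, push YU → (p, 21, YU$)
  read 2, top Y: go to q, push ε → (q, 1, U$)
  read 1, top U: go to q, push XW → (q, ε, XW$)
All input consumed in state q with stack XW$.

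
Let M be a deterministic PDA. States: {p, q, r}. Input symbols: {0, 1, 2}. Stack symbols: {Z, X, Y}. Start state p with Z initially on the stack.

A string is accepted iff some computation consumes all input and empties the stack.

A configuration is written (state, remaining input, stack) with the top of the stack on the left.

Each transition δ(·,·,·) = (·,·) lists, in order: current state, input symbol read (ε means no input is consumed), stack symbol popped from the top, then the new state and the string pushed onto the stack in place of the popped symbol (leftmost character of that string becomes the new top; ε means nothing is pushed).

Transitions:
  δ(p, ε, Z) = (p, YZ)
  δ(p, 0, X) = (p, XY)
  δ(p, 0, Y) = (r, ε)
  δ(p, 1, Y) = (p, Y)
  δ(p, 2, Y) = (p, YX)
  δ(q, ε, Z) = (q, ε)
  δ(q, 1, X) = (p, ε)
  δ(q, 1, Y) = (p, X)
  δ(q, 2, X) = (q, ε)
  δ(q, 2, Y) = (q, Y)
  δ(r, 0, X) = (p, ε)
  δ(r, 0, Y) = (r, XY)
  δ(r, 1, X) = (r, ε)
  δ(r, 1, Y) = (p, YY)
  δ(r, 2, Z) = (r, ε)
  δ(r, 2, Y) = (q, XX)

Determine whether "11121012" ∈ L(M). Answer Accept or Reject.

(p, 11121012, Z)
  ε-move, top Z: go to p, push YZ → (p, 11121012, YZ)
  read 1, top Y: go to p, push Y → (p, 1121012, YZ)
  read 1, top Y: go to p, push Y → (p, 121012, YZ)
  read 1, top Y: go to p, push Y → (p, 21012, YZ)
  read 2, top Y: go to p, push YX → (p, 1012, YXZ)
  read 1, top Y: go to p, push Y → (p, 012, YXZ)
  read 0, top Y: go to r, push ε → (r, 12, XZ)
  read 1, top X: go to r, push ε → (r, 2, Z)
  read 2, top Z: go to r, push ε → (r, ε, ε)
All input consumed and the stack is empty.

Accept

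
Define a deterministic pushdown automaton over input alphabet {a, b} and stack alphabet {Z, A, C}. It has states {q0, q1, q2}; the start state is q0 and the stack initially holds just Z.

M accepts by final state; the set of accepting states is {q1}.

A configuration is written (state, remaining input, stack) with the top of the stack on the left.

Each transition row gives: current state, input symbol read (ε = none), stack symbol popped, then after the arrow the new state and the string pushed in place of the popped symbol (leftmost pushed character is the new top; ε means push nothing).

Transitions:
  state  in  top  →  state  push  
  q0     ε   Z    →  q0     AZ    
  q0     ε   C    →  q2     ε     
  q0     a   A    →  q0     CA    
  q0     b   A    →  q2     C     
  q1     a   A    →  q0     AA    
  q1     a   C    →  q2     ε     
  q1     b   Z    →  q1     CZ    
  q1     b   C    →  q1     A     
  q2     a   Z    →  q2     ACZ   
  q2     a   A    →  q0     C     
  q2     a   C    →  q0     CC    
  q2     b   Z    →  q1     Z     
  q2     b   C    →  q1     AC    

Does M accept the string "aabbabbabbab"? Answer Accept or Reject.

Accept

(q0, aabbabbabbab, Z) ⊢ (q0, aabbabbabbab, AZ) ⊢ (q0, abbabbabbab, CAZ) ⊢ (q2, abbabbabbab, AZ) ⊢ (q0, bbabbabbab, CZ) ⊢ (q2, bbabbabbab, Z) ⊢ (q1, babbabbab, Z) ⊢ (q1, abbabbab, CZ) ⊢ (q2, bbabbab, Z) ⊢ (q1, babbab, Z) ⊢ (q1, abbab, CZ) ⊢ (q2, bbab, Z) ⊢ (q1, bab, Z) ⊢ (q1, ab, CZ) ⊢ (q2, b, Z) ⊢ (q1, ε, Z)
All input consumed; state q1 ∈ F.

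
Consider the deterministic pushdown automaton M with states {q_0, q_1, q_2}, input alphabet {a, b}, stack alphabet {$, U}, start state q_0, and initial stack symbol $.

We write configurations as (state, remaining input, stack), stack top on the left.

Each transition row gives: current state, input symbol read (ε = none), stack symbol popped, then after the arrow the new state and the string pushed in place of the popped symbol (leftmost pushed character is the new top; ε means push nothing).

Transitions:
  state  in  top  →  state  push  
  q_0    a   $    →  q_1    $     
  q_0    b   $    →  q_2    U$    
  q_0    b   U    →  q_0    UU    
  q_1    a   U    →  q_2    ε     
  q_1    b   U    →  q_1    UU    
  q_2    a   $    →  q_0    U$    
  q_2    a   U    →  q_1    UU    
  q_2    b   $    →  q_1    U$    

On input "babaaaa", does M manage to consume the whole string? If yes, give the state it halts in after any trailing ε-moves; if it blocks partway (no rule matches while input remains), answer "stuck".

(q_0, babaaaa, $)
  read b, top $: go to q_2, push U$ → (q_2, abaaaa, U$)
  read a, top U: go to q_1, push UU → (q_1, baaaa, UU$)
  read b, top U: go to q_1, push UU → (q_1, aaaa, UUU$)
  read a, top U: go to q_2, push ε → (q_2, aaa, UU$)
  read a, top U: go to q_1, push UU → (q_1, aa, UUU$)
  read a, top U: go to q_2, push ε → (q_2, a, UU$)
  read a, top U: go to q_1, push UU → (q_1, ε, UUU$)
All input consumed; M is in state q_1.

q_1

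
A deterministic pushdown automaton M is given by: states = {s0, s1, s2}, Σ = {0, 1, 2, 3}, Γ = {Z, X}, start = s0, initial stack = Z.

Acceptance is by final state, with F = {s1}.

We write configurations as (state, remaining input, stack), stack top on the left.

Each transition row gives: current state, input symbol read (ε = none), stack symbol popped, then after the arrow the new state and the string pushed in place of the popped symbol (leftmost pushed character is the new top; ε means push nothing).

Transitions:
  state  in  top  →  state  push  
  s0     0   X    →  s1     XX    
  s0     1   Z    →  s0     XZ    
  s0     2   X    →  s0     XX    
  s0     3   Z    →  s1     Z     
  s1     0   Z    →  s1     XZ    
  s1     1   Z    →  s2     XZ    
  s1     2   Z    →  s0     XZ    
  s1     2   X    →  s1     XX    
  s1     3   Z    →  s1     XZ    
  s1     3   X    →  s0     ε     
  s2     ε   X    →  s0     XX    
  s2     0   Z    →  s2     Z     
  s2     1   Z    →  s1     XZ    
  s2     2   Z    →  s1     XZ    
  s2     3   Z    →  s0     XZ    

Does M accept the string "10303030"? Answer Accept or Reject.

Accept

(s0, 10303030, Z)
  read 1, top Z: go to s0, push XZ → (s0, 0303030, XZ)
  read 0, top X: go to s1, push XX → (s1, 303030, XXZ)
  read 3, top X: go to s0, push ε → (s0, 03030, XZ)
  read 0, top X: go to s1, push XX → (s1, 3030, XXZ)
  read 3, top X: go to s0, push ε → (s0, 030, XZ)
  read 0, top X: go to s1, push XX → (s1, 30, XXZ)
  read 3, top X: go to s0, push ε → (s0, 0, XZ)
  read 0, top X: go to s1, push XX → (s1, ε, XXZ)
All input consumed; state s1 ∈ F.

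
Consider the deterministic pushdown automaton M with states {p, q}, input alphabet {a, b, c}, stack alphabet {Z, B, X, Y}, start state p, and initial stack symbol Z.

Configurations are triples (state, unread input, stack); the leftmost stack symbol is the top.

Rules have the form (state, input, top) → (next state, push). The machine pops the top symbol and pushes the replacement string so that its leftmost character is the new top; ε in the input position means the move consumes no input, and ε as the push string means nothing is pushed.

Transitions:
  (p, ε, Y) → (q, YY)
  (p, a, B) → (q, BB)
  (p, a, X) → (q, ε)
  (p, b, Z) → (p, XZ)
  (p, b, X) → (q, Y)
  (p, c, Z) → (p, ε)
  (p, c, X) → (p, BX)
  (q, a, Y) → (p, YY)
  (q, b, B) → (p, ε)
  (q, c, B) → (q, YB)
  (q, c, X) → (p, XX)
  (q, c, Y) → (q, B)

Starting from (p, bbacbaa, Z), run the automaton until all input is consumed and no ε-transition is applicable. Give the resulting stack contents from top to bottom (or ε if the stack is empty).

YYYYYYYZ

(p, bbacbaa, Z) ⊢ (p, bacbaa, XZ) ⊢ (q, acbaa, YZ) ⊢ (p, cbaa, YYZ) ⊢ (q, cbaa, YYYZ) ⊢ (q, baa, BYYZ) ⊢ (p, aa, YYZ) ⊢ (q, aa, YYYZ) ⊢ (p, a, YYYYZ) ⊢ (q, a, YYYYYZ) ⊢ (p, ε, YYYYYYZ) ⊢ (q, ε, YYYYYYYZ)
All input consumed in state q with stack YYYYYYYZ.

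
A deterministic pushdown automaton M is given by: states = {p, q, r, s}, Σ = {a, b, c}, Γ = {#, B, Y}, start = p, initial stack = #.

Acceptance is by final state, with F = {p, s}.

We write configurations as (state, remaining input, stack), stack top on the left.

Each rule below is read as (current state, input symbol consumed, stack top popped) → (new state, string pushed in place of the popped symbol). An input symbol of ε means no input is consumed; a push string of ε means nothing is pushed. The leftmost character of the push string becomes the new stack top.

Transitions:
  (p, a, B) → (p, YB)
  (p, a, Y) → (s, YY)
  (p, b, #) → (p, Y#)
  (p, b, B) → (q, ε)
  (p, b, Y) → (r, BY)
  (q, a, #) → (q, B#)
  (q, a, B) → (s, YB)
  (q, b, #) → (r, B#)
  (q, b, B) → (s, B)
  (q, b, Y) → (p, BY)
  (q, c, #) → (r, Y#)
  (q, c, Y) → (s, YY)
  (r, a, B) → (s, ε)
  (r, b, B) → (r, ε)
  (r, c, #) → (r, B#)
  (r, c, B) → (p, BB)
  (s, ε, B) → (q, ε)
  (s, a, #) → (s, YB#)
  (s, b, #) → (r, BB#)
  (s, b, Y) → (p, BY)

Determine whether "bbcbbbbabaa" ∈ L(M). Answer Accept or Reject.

(p, bbcbbbbabaa, #) ⊢ (p, bcbbbbabaa, Y#) ⊢ (r, cbbbbabaa, BY#) ⊢ (p, bbbbabaa, BBY#) ⊢ (q, bbbabaa, BY#) ⊢ (s, bbabaa, BY#) ⊢ (q, bbabaa, Y#) ⊢ (p, babaa, BY#) ⊢ (q, abaa, Y#)
No transition applies at (q, abaa, Y#); input not fully consumed.

Reject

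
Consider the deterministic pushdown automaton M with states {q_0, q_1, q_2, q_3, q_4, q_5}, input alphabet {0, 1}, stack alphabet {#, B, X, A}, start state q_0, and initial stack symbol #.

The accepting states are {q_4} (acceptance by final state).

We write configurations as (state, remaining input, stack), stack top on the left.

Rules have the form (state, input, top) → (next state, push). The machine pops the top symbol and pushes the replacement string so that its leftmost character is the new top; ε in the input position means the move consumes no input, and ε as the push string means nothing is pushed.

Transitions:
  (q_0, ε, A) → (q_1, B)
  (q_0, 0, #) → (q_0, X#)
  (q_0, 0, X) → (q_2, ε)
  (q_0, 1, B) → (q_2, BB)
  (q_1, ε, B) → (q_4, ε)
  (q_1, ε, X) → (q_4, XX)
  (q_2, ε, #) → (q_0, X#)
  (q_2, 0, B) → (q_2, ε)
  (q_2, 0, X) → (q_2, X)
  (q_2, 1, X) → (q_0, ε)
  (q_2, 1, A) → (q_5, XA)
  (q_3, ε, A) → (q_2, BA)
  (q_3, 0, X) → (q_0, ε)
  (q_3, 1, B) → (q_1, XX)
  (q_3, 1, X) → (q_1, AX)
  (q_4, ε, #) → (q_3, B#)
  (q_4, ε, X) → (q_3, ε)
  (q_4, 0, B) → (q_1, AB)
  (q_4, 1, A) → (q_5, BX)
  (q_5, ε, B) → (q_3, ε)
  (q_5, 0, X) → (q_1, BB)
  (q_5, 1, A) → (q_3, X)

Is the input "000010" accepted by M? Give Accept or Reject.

Reject

(q_0, 000010, #)
  read 0, top #: go to q_0, push X# → (q_0, 00010, X#)
  read 0, top X: go to q_2, push ε → (q_2, 0010, #)
  ε-move, top #: go to q_0, push X# → (q_0, 0010, X#)
  read 0, top X: go to q_2, push ε → (q_2, 010, #)
  ε-move, top #: go to q_0, push X# → (q_0, 010, X#)
  read 0, top X: go to q_2, push ε → (q_2, 10, #)
  ε-move, top #: go to q_0, push X# → (q_0, 10, X#)
No transition applies at (q_0, 10, X#); input not fully consumed.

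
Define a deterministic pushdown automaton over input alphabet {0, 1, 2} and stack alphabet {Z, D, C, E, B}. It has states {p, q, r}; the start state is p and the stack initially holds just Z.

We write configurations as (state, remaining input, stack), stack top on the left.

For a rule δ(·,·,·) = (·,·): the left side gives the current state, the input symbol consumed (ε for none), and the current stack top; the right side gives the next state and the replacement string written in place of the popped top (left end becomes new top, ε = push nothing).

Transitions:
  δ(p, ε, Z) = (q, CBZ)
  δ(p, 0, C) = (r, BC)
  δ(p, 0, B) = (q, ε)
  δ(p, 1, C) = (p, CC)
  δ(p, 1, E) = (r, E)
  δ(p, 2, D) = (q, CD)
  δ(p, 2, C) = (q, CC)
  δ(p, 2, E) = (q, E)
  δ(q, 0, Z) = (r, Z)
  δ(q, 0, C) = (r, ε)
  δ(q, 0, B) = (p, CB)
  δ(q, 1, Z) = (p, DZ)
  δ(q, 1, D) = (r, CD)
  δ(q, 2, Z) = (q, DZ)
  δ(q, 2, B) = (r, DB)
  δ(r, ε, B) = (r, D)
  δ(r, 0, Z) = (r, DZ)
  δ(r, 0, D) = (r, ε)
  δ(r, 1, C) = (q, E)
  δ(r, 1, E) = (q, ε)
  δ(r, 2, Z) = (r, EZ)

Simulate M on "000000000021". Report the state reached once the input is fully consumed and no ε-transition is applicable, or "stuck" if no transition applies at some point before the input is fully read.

(p, 000000000021, Z)
  ε-move, top Z: go to q, push CBZ → (q, 000000000021, CBZ)
  read 0, top C: go to r, push ε → (r, 00000000021, BZ)
  ε-move, top B: go to r, push D → (r, 00000000021, DZ)
  read 0, top D: go to r, push ε → (r, 0000000021, Z)
  read 0, top Z: go to r, push DZ → (r, 000000021, DZ)
  read 0, top D: go to r, push ε → (r, 00000021, Z)
  read 0, top Z: go to r, push DZ → (r, 0000021, DZ)
  read 0, top D: go to r, push ε → (r, 000021, Z)
  read 0, top Z: go to r, push DZ → (r, 00021, DZ)
  read 0, top D: go to r, push ε → (r, 0021, Z)
  read 0, top Z: go to r, push DZ → (r, 021, DZ)
  read 0, top D: go to r, push ε → (r, 21, Z)
  read 2, top Z: go to r, push EZ → (r, 1, EZ)
  read 1, top E: go to q, push ε → (q, ε, Z)
All input consumed; M is in state q.

q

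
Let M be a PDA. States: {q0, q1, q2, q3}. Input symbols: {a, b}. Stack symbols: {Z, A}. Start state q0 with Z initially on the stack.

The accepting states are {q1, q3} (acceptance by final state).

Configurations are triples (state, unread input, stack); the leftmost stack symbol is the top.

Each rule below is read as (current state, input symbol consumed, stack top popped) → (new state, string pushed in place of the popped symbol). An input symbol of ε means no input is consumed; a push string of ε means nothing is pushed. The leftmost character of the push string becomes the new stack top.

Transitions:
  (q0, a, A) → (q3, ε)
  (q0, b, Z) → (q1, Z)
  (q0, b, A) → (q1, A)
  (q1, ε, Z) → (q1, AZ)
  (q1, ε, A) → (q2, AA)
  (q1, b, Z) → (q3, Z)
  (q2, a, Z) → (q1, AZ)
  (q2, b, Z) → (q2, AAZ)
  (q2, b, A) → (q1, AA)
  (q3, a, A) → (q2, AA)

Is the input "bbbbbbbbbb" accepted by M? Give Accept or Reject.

One accepting computation: (q0, bbbbbbbbbb, Z) ⊢ (q1, bbbbbbbbb, Z) ⊢ (q1, bbbbbbbbb, AZ) ⊢ (q2, bbbbbbbbb, AAZ) ⊢ (q1, bbbbbbbb, AAAZ) ⊢ (q2, bbbbbbbb, AAAAZ) ⊢ (q1, bbbbbbb, AAAAAZ) ⊢ (q2, bbbbbbb, AAAAAAZ) ⊢ (q1, bbbbbb, AAAAAAAZ) ⊢ (q2, bbbbbb, AAAAAAAAZ) ⊢ (q1, bbbbb, AAAAAAAAAZ) ⊢ (q2, bbbbb, AAAAAAAAAAZ) ⊢ (q1, bbbb, AAAAAAAAAAAZ) ⊢ (q2, bbbb, AAAAAAAAAAAAZ) ⊢ (q1, bbb, AAAAAAAAAAAAAZ) ⊢ (q2, bbb, AAAAAAAAAAAAAAZ) ⊢ (q1, bb, AAAAAAAAAAAAAAAZ) ⊢ (q2, bb, AAAAAAAAAAAAAAAAZ) ⊢ (q1, b, AAAAAAAAAAAAAAAAAZ) ⊢ (q2, b, AAAAAAAAAAAAAAAAAAZ) ⊢ (q1, ε, AAAAAAAAAAAAAAAAAAAZ)
All input consumed and state q1 ∈ F.

Accept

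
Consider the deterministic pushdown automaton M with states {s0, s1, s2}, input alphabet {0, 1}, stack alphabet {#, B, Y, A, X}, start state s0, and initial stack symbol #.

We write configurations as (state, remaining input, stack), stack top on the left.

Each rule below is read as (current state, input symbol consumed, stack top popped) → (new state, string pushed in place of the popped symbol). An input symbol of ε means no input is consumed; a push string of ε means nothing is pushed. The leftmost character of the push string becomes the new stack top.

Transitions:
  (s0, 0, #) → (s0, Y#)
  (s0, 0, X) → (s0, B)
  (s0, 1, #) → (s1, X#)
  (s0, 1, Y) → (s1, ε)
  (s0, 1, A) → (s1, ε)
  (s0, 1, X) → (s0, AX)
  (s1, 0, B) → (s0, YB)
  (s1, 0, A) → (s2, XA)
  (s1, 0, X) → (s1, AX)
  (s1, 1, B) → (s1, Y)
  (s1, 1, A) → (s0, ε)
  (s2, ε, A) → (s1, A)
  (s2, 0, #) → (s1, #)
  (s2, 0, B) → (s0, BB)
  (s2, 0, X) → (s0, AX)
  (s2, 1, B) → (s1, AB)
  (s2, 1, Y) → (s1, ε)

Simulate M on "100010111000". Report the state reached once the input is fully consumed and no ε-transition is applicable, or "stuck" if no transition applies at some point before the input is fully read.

(s0, 100010111000, #)
  read 1, top #: go to s1, push X# → (s1, 00010111000, X#)
  read 0, top X: go to s1, push AX → (s1, 0010111000, AX#)
  read 0, top A: go to s2, push XA → (s2, 010111000, XAX#)
  read 0, top X: go to s0, push AX → (s0, 10111000, AXAX#)
  read 1, top A: go to s1, push ε → (s1, 0111000, XAX#)
  read 0, top X: go to s1, push AX → (s1, 111000, AXAX#)
  read 1, top A: go to s0, push ε → (s0, 11000, XAX#)
  read 1, top X: go to s0, push AX → (s0, 1000, AXAX#)
  read 1, top A: go to s1, push ε → (s1, 000, XAX#)
  read 0, top X: go to s1, push AX → (s1, 00, AXAX#)
  read 0, top A: go to s2, push XA → (s2, 0, XAXAX#)
  read 0, top X: go to s0, push AX → (s0, ε, AXAXAX#)
All input consumed; M is in state s0.

s0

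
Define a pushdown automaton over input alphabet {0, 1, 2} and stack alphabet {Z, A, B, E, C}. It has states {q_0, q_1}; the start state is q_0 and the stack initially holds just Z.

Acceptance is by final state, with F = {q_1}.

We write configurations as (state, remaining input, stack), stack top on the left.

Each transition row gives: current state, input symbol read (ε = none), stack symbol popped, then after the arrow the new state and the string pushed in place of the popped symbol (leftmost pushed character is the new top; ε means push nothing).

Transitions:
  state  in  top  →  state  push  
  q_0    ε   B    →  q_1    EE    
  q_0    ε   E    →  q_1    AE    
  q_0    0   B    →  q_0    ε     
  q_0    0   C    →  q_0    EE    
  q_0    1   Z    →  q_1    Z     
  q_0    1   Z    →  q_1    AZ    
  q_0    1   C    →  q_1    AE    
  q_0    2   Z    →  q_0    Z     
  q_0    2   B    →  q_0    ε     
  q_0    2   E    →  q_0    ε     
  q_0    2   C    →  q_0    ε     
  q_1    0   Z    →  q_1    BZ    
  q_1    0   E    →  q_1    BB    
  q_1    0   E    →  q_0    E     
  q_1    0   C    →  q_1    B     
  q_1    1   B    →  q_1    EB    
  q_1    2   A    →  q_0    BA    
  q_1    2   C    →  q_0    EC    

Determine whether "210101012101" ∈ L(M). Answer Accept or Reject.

Reject

No computation consumes all input and reaches a final state.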